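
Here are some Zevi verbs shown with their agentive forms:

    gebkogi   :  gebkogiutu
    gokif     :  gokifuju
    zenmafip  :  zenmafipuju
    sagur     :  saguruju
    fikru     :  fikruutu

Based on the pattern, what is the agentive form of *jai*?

The pattern is consonant vs. vowel: -uju when the stem ends in a consonant (*gokif*, *zenmafip*, *sagur*); -utu when the stem ends in a vowel (*gebkogi*, *fikru*).
*jai* — final sound /i/ (a vowel) → -utu → *jaiutu*.

jaiutu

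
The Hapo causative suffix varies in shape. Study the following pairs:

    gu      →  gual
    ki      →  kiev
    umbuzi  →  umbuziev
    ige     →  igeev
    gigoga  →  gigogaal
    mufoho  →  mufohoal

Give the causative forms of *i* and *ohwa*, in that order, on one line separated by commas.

iev, ohwaal

The pattern is front/back vowel harmony: -ev when the last vowel of the stem is a front vowel (*ki*, *umbuzi*, *ige*); -al when the last vowel of the stem is a back vowel (*gu*, *gigoga*, *mufoho*).
The last vowel of *i* is /i/, which is a front vowel, so the suffix is -ev, giving *iev*.
The last vowel of *ohwa* is /a/, which is a back vowel, so the suffix is -al, giving *ohwaal*.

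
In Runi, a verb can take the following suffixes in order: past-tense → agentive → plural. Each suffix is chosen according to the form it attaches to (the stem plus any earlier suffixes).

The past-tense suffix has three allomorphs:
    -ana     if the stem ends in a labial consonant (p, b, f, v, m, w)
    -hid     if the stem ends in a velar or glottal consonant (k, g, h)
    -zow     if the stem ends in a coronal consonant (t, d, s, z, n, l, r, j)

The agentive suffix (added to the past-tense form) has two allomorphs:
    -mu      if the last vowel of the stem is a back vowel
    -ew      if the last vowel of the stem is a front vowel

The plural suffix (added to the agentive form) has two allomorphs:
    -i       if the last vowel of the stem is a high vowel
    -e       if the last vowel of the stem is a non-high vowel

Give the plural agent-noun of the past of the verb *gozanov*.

*gozanov* — final consonant /v/ (labial) → -ana → *gozanovana*.
The past-tense form *gozanovana* — last vowel /a/ (a back vowel) → -mu → *gozanovanamu*.
The agentive form *gozanovanamu* — last vowel /u/ (a high vowel) → -i → *gozanovanamui*.

gozanovanamui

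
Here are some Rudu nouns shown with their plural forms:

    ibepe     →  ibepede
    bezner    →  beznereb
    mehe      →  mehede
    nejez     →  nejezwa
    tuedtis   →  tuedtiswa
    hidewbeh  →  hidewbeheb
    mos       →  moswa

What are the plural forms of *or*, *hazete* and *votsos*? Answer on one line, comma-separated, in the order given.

The pattern is sibilance of the final sound: -wa when the stem ends in a sibilant (*nejez*, *tuedtis*, *mos*); -eb when the stem ends in a non-sibilant consonant (*bezner*, *hidewbeh*); -de when the stem ends in a vowel (*ibepe*, *mehe*).
The final sound of *or* is /r/, which is a non-sibilant consonant, so the suffix is -eb, giving *oreb*.
*hazete*: final sound = /e/, a vowel → -de → *hazetede*.
*votsos* — final sound /s/ (a sibilant) → -wa → *votsoswa*.

oreb, hazetede, votsoswa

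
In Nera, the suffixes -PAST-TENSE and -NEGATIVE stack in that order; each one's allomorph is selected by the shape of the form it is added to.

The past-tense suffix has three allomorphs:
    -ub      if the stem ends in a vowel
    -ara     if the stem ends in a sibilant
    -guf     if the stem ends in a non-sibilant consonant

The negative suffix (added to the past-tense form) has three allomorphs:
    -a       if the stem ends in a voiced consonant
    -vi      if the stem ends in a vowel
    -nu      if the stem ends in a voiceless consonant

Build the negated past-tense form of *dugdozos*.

dugdozosaravi

The final sound of *dugdozos* is /s/, which is a sibilant, so the past-tense suffix is -ara, giving *dugdozosara*.
The past-tense form *dugdozosara*: final sound = /a/, a vowel → -vi → *dugdozosaravi*.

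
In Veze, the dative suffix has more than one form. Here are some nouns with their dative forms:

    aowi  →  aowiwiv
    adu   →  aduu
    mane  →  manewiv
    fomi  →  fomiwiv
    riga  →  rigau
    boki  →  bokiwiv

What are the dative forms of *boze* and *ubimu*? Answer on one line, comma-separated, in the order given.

bozewiv, ubimuu

The pattern is front/back vowel harmony: -wiv when the last vowel of the stem is a front vowel (*aowi*, *mane*, *fomi*, *boki*); -u when the last vowel of the stem is a back vowel (*adu*, *riga*).
*boze* — last vowel /e/ (a front vowel) → -wiv → *bozewiv*.
Since the last vowel of *ubimu* is /u/ (a back vowel), it takes -u, giving *ubimuu*.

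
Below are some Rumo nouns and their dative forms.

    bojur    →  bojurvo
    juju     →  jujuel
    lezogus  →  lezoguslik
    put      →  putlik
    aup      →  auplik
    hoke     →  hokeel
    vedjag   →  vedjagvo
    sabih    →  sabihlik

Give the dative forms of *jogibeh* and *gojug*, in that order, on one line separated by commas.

jogibehlik, gojugvo

The alternation tracks the final sound of the stem — -lik when the stem ends in a voiceless consonant (*lezogus*, *put*, *aup*, *sabih*); -vo when the stem ends in a voiced consonant (*bojur*, *vedjag*); -el when the stem ends in a vowel (*juju*, *hoke*).
*jogibeh*: final sound = /h/, a voiceless consonant → -lik → *jogibehlik*.
The final sound of *gojug* is /g/, which is a voiced consonant, so the suffix is -vo, giving *gojugvo*.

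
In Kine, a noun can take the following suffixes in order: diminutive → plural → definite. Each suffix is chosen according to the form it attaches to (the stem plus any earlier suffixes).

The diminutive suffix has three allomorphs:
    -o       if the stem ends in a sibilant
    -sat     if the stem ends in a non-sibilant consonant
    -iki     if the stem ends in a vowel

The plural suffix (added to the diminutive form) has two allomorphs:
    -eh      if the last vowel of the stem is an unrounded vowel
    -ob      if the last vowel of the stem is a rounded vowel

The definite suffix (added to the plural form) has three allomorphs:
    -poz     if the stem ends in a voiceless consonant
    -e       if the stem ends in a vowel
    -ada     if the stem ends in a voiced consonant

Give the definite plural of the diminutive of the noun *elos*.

The final sound of *elos* is /s/, which is a sibilant, so the diminutive suffix is -o, giving *eloso*.
Since the last vowel of the diminutive form *eloso* is /o/ (a rounded vowel), it takes -ob, giving *elosoob*.
The plural form *elosoob*: final sound = /b/, a voiced consonant → -ada → *elosoobada*.

elosoobada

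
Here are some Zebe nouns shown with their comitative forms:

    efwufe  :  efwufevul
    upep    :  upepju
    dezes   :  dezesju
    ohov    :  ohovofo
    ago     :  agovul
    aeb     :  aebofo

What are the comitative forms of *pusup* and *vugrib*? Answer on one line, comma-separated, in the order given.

The alternation tracks the final sound of the stem — -ju when the stem ends in a voiceless consonant (*upep*, *dezes*); -ofo when the stem ends in a voiced consonant (*ohov*, *aeb*); -vul when the stem ends in a vowel (*efwufe*, *ago*).
*pusup*: final sound = /p/, a voiceless consonant → -ju → *pusupju*.
The final sound of *vugrib* is /b/, which is a voiced consonant, so the suffix is -ofo, giving *vugribofo*.

pusupju, vugribofo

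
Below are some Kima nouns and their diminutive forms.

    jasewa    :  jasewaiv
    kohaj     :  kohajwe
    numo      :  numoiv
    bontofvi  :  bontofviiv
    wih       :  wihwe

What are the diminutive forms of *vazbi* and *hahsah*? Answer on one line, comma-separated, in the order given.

vazbiiv, hahsahwe

The pattern is consonant vs. vowel: -we when the stem ends in a consonant (*kohaj*, *wih*); -iv when the stem ends in a vowel (*jasewa*, *numo*, *bontofvi*).
*vazbi*: final sound = /i/, a vowel → -iv → *vazbiiv*.
*hahsah*: final sound = /h/, a consonant → -we → *hahsahwe*.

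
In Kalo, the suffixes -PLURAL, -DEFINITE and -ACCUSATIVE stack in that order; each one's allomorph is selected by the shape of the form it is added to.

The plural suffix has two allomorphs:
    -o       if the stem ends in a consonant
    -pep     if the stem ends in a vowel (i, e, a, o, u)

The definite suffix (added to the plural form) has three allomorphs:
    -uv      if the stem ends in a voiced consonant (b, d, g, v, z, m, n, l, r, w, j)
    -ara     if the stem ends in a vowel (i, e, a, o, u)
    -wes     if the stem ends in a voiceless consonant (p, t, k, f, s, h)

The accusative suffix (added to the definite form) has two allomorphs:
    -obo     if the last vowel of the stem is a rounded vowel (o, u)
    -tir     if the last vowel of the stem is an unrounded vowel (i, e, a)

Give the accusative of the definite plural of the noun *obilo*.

obilopepwestir

*obilo*: final sound = /o/, a vowel → -pep → *obilopep*.
Since the final sound of the plural form *obilopep* is /p/ (a voiceless consonant), it takes -wes, giving *obilopepwes*.
Since the last vowel of the definite form *obilopepwes* is /e/ (an unrounded vowel), it takes -tir, giving *obilopepwestir*.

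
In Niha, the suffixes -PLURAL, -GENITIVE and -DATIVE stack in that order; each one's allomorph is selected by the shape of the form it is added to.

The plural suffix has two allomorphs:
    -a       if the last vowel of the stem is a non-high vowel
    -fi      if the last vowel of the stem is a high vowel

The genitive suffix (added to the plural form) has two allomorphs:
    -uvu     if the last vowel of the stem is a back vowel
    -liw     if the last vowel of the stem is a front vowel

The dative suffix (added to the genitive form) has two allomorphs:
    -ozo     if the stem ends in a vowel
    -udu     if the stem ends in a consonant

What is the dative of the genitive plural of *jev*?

Since the last vowel of *jev* is /e/ (a non-high vowel), it takes -a, giving *jeva*.
The last vowel of the plural form *jeva* is /a/, which is a back vowel, so the genitive suffix is -uvu, giving *jevauvu*.
The genitive form *jevauvu*: final sound = /u/, a vowel → -ozo → *jevauvuozo*.

jevauvuozo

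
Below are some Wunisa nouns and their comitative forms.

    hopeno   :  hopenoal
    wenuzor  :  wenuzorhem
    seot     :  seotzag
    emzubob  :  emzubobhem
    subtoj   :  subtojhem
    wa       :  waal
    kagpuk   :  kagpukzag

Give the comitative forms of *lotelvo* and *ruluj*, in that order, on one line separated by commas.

The pattern is voicing of the final sound: -zag when the stem ends in a voiceless consonant (*seot*, *kagpuk*); -hem when the stem ends in a voiced consonant (*wenuzor*, *emzubob*, *subtoj*); -al when the stem ends in a vowel (*hopeno*, *wa*).
*lotelvo*: final sound = /o/, a vowel → -al → *lotelvoal*.
Since the final sound of *ruluj* is /j/ (a voiced consonant), it takes -hem, giving *rulujhem*.

lotelvoal, rulujhem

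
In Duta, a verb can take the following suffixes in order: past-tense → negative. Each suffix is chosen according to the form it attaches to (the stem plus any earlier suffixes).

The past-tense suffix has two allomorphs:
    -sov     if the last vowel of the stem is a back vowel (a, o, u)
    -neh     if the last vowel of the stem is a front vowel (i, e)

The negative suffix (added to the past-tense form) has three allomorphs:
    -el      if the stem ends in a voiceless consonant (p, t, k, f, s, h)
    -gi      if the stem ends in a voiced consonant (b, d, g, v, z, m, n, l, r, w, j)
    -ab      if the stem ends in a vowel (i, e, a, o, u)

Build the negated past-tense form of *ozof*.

ozofsovgi

Since the last vowel of *ozof* is /o/ (a back vowel), it takes -sov, giving *ozofsov*.
The past-tense form *ozofsov*: final sound = /v/, a voiced consonant → -gi → *ozofsovgi*.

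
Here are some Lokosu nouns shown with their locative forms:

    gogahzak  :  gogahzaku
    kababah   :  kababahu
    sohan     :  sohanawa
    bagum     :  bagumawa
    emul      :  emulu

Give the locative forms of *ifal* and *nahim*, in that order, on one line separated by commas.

ifalu, nahimawa

Looking at the final consonant of each stem: -awa when the stem ends in a nasal (*sohan*, *bagum*); -u when the stem ends in a non-nasal consonant (*gogahzak*, *kababah*, *emul*).
The final consonant of *ifal* is /l/, which is non-nasal, so the suffix is -u, giving *ifalu*.
Since the final consonant of *nahim* is /m/ (a nasal), it takes -awa, giving *nahimawa*.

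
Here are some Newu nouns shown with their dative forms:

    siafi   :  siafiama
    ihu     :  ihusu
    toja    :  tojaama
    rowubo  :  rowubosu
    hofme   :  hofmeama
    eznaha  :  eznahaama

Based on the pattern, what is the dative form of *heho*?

hehosu

The alternation tracks the last vowel of the stem — -su when the last vowel of the stem is a rounded vowel (*ihu*, *rowubo*); -ama when the last vowel of the stem is an unrounded vowel (*siafi*, *toja*, *hofme*, *eznaha*).
Since the last vowel of *heho* is /o/ (a rounded vowel), it takes -su, giving *hehosu*.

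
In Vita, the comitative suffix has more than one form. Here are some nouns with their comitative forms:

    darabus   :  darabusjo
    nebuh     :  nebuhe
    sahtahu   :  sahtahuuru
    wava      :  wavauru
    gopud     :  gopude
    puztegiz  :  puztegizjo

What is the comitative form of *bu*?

buuru

The pattern is sibilance of the final sound: -jo when the stem ends in a sibilant (*darabus*, *puztegiz*); -e when the stem ends in a non-sibilant consonant (*nebuh*, *gopud*); -uru when the stem ends in a vowel (*sahtahu*, *wava*).
Since the final sound of *bu* is /u/ (a vowel), it takes -uru, giving *buuru*.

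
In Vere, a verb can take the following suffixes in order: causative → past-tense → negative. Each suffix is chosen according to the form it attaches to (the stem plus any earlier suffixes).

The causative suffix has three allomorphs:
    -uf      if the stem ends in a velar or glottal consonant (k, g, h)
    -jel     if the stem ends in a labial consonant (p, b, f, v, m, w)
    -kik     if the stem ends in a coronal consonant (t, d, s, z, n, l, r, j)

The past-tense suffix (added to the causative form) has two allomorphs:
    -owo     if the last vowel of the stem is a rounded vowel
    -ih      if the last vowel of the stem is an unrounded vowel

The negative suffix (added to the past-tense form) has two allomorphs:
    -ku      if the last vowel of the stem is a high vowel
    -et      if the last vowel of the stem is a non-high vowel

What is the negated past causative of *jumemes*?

jumemeskikihku

Since the final consonant of *jumemes* is /s/ (coronal), it takes -kik, giving *jumemeskik*.
The causative form *jumemeskik* — last vowel /i/ (an unrounded vowel) → -ih → *jumemeskikih*.
Since the last vowel of the past-tense form *jumemeskikih* is /i/ (a high vowel), it takes -ku, giving *jumemeskikihku*.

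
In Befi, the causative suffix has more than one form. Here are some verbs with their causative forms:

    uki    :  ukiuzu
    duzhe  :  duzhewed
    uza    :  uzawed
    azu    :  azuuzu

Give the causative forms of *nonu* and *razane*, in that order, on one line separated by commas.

The pattern is height harmony: -uzu when the last vowel of the stem is a high vowel (*uki*, *azu*); -wed when the last vowel of the stem is a non-high vowel (*duzhe*, *uza*).
The last vowel of *nonu* is /u/, which is a high vowel, so the suffix is -uzu, giving *nonuuzu*.
*razane*: last vowel = /e/, a non-high vowel → -wed → *razanewed*.

nonuuzu, razanewed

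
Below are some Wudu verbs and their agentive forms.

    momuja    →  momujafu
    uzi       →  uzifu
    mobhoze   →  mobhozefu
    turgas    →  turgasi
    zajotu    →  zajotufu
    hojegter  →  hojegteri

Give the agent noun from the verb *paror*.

The alternation tracks the final sound of the stem — -i when the stem ends in a consonant (*turgas*, *hojegter*); -fu when the stem ends in a vowel (*momuja*, *uzi*, *mobhoze*, *zajotu*).
Since the final sound of *paror* is /r/ (a consonant), it takes -i, giving *parori*.

parori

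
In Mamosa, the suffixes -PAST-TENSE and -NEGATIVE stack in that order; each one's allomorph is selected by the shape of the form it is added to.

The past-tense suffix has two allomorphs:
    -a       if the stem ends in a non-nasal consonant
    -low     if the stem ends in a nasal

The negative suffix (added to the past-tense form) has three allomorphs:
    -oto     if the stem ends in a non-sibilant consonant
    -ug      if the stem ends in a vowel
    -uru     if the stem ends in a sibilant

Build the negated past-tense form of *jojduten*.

*jojduten* — final consonant /n/ (a nasal) → -low → *jojdutenlow*.
The final sound of the past-tense form *jojdutenlow* is /w/, which is a non-sibilant consonant, so the negative suffix is -oto, giving *jojdutenlowoto*.

jojdutenlowoto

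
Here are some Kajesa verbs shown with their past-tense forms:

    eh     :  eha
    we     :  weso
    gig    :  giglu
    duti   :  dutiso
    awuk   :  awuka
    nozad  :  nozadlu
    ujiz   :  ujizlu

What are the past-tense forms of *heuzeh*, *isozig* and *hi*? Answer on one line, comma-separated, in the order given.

The alternation tracks the final sound of the stem — -a when the stem ends in a voiceless consonant (*eh*, *awuk*); -lu when the stem ends in a voiced consonant (*gig*, *nozad*, *ujiz*); -so when the stem ends in a vowel (*we*, *duti*).
The final sound of *heuzeh* is /h/, which is a voiceless consonant, so the suffix is -a, giving *heuzeha*.
The final sound of *isozig* is /g/, which is a voiced consonant, so the suffix is -lu, giving *isoziglu*.
*hi*: final sound = /i/, a vowel → -so → *hiso*.

heuzeha, isoziglu, hiso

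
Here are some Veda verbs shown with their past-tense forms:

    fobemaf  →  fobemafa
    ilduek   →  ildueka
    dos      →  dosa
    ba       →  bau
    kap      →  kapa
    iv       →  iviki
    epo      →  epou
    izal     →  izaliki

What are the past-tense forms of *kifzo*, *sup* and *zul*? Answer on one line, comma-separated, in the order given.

kifzou, supa, zuliki

The pattern is voicing of the final sound: -a when the stem ends in a voiceless consonant (*fobemaf*, *ilduek*, *dos*, *kap*); -iki when the stem ends in a voiced consonant (*iv*, *izal*); -u when the stem ends in a vowel (*ba*, *epo*).
The final sound of *kifzo* is /o/, which is a vowel, so the suffix is -u, giving *kifzou*.
*sup* — final sound /p/ (a voiceless consonant) → -a → *supa*.
The final sound of *zul* is /l/, which is a voiced consonant, so the suffix is -iki, giving *zuliki*.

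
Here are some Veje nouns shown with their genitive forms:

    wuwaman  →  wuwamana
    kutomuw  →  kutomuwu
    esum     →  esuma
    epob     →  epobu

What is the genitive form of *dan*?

dana

The alternation tracks the final consonant of the stem — -a when the stem ends in a nasal (*wuwaman*, *esum*); -u when the stem ends in a non-nasal consonant (*kutomuw*, *epob*).
The final consonant of *dan* is /n/, which is a nasal, so the suffix is -a, giving *dana*.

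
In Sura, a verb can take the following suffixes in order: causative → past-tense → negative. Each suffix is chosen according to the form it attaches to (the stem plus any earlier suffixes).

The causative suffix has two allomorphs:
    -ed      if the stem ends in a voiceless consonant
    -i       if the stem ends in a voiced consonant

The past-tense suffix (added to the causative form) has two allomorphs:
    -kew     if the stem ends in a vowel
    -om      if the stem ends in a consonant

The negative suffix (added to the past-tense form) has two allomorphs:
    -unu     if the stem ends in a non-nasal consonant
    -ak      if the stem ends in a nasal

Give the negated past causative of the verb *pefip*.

pefipedomak

*pefip*: final consonant = /p/, voiceless → -ed → *pefiped*.
The final sound of the causative form *pefiped* is /d/, which is a consonant, so the past-tense suffix is -om, giving *pefipedom*.
The final consonant of the past-tense form *pefipedom* is /m/, which is a nasal, so the negative suffix is -ak, giving *pefipedomak*.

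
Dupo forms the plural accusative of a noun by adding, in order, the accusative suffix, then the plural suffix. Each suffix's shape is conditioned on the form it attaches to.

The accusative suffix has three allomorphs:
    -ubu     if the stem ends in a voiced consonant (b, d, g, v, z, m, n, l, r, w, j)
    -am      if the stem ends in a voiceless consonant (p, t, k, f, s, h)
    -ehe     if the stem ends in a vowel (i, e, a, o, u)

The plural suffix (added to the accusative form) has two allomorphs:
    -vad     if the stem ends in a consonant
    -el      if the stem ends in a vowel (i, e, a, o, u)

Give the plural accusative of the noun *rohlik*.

rohlikamvad

*rohlik* — final sound /k/ (a voiceless consonant) → -am → *rohlikam*.
The accusative form *rohlikam*: final sound = /m/, a consonant → -vad → *rohlikamvad*.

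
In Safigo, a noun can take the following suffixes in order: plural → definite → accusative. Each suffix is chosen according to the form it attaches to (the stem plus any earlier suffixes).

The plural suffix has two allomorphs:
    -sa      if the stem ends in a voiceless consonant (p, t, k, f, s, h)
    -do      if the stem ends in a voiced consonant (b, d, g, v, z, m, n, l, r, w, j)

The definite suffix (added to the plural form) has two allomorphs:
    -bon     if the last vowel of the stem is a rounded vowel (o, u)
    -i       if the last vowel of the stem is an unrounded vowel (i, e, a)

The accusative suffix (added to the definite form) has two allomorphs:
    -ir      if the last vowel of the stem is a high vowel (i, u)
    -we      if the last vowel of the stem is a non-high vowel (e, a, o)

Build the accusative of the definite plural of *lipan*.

lipandobonwe

The final consonant of *lipan* is /n/, which is voiced, so the plural suffix is -do, giving *lipando*.
The plural form *lipando* — last vowel /o/ (a rounded vowel) → -bon → *lipandobon*.
The definite form *lipandobon*: last vowel = /o/, a non-high vowel → -we → *lipandobonwe*.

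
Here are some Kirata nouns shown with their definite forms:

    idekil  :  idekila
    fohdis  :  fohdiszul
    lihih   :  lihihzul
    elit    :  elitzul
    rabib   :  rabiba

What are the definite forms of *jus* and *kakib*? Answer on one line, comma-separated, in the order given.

The suffix is conditioned by the final consonant: -zul when the stem ends in a voiceless consonant (*fohdis*, *lihih*, *elit*); -a when the stem ends in a voiced consonant (*idekil*, *rabib*).
*jus* — final consonant /s/ (voiceless) → -zul → *juszul*.
The final consonant of *kakib* is /b/, which is voiced, so the suffix is -a, giving *kakiba*.

juszul, kakiba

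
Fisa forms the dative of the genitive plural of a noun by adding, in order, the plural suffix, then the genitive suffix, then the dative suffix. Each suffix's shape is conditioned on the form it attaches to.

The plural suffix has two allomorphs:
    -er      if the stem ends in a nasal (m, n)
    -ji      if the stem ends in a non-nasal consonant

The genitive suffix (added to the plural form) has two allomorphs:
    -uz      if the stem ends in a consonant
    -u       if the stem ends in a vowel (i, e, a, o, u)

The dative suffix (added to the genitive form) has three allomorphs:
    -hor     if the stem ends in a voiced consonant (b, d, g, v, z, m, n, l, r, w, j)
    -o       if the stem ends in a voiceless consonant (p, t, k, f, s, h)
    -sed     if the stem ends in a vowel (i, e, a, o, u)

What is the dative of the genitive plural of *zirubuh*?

zirubuhjiused

Since the final consonant of *zirubuh* is /h/ (non-nasal), it takes -ji, giving *zirubuhji*.
The final sound of the plural form *zirubuhji* is /i/, which is a vowel, so the genitive suffix is -u, giving *zirubuhjiu*.
Since the final sound of the genitive form *zirubuhjiu* is /u/ (a vowel), it takes -sed, giving *zirubuhjiused*.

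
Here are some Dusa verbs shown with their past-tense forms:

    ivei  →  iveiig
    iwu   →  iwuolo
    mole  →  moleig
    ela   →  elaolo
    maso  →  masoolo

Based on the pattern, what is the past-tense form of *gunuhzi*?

Looking at the last vowel of each stem: -ig when the last vowel of the stem is a front vowel (*ivei*, *mole*); -olo when the last vowel of the stem is a back vowel (*iwu*, *ela*, *maso*).
*gunuhzi* — last vowel /i/ (a front vowel) → -ig → *gunuhziig*.

gunuhziig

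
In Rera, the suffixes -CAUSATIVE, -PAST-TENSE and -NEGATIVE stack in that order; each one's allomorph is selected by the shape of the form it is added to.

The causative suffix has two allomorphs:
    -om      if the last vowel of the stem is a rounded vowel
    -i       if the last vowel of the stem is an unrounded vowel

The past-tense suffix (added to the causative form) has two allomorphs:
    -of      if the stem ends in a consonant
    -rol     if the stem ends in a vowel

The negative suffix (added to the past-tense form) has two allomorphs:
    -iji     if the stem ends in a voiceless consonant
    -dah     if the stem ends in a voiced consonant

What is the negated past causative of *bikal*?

Since the last vowel of *bikal* is /a/ (an unrounded vowel), it takes -i, giving *bikali*.
The causative form *bikali*: final sound = /i/, a vowel → -rol → *bikalirol*.
The final consonant of the past-tense form *bikalirol* is /l/, which is voiced, so the negative suffix is -dah, giving *bikaliroldah*.

bikaliroldah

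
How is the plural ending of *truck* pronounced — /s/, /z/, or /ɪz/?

/s/

The stem *truck* ends in a voiceless non-sibilant consonant.
The plural suffix surfaces as /ɪz/ after sibilants, /s/ after other voiceless consonants, and /z/ after other voiced sounds.
So the plural -s on *truck* is pronounced /s/.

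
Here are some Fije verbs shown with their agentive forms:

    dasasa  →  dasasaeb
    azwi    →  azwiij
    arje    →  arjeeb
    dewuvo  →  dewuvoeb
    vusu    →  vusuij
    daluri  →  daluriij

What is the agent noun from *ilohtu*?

The pattern is height harmony: -ij when the last vowel of the stem is a high vowel (*azwi*, *vusu*, *daluri*); -eb when the last vowel of the stem is a non-high vowel (*dasasa*, *arje*, *dewuvo*).
*ilohtu* — last vowel /u/ (a high vowel) → -ij → *ilohtuij*.

ilohtuij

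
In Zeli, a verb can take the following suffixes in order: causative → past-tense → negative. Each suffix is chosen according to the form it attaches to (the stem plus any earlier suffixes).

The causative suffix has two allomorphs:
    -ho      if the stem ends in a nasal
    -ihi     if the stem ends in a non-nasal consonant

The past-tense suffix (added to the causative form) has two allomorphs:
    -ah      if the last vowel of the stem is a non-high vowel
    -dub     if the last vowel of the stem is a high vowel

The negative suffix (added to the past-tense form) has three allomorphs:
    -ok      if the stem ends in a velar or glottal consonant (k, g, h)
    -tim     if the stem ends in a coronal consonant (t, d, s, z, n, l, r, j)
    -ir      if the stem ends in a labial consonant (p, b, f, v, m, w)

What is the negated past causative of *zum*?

*zum* — final consonant /m/ (a nasal) → -ho → *zumho*.
Since the last vowel of the causative form *zumho* is /o/ (a non-high vowel), it takes -ah, giving *zumhoah*.
The final consonant of the past-tense form *zumhoah* is /h/, which is velar/glottal, so the negative suffix is -ok, giving *zumhoahok*.

zumhoahok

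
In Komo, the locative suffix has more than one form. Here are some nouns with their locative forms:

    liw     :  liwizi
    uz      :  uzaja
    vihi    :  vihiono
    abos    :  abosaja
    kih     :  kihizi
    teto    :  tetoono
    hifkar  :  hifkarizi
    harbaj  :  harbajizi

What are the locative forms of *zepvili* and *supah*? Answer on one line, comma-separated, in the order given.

zepviliono, supahizi

The alternation tracks the final sound of the stem — -aja when the stem ends in a sibilant (*uz*, *abos*); -izi when the stem ends in a non-sibilant consonant (*liw*, *kih*, *hifkar*, *harbaj*); -ono when the stem ends in a vowel (*vihi*, *teto*).
The final sound of *zepvili* is /i/, which is a vowel, so the suffix is -ono, giving *zepviliono*.
*supah* — final sound /h/ (a non-sibilant consonant) → -izi → *supahizi*.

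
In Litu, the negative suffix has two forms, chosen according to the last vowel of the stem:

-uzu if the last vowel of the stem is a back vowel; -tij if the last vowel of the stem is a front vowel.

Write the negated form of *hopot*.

*hopot* — last vowel /o/ (a back vowel) → -uzu → *hopotuzu*.

hopotuzu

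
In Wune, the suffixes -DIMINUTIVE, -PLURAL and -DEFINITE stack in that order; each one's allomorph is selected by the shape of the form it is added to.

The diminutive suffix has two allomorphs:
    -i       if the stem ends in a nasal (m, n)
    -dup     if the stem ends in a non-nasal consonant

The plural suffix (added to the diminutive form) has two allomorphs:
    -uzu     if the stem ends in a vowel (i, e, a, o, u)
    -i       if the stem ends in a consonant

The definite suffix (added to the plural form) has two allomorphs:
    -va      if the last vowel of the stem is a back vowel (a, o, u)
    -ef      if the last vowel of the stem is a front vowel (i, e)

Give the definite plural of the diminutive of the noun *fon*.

*fon*: final consonant = /n/, a nasal → -i → *foni*.
The diminutive form *foni* — final sound /i/ (a vowel) → -uzu → *foniuzu*.
The plural form *foniuzu* — last vowel /u/ (a back vowel) → -va → *foniuzuva*.

foniuzuva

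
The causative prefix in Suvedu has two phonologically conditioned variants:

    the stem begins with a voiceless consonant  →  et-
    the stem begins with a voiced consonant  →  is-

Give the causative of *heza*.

etheza

*heza* — first consonant /h/ (voiceless) → et- → *etheza*.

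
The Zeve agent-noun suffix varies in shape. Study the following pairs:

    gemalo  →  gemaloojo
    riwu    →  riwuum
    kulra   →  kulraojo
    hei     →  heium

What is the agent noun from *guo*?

The pattern is height harmony: -um when the last vowel of the stem is a high vowel (*riwu*, *hei*); -ojo when the last vowel of the stem is a non-high vowel (*gemalo*, *kulra*).
Since the last vowel of *guo* is /o/ (a non-high vowel), it takes -ojo, giving *guoojo*.

guoojo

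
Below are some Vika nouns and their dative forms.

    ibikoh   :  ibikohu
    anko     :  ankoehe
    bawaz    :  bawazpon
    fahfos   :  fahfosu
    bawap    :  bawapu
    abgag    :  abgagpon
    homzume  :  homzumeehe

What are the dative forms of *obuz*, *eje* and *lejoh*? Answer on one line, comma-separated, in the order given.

The pattern is voicing of the final sound: -u when the stem ends in a voiceless consonant (*ibikoh*, *fahfos*, *bawap*); -pon when the stem ends in a voiced consonant (*bawaz*, *abgag*); -ehe when the stem ends in a vowel (*anko*, *homzume*).
*obuz* — final sound /z/ (a voiced consonant) → -pon → *obuzpon*.
The final sound of *eje* is /e/, which is a vowel, so the suffix is -ehe, giving *ejeehe*.
*lejoh* — final sound /h/ (a voiceless consonant) → -u → *lejohu*.

obuzpon, ejeehe, lejohu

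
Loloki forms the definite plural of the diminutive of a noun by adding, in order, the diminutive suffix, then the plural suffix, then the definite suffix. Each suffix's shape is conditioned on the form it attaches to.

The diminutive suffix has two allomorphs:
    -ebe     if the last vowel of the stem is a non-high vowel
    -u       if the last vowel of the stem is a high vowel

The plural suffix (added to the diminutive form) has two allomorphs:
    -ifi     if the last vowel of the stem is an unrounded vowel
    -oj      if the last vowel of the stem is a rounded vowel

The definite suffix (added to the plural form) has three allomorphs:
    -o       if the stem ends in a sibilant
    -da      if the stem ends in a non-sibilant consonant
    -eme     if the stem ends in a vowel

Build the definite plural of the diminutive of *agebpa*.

agebpaebeifieme

*agebpa*: last vowel = /a/, a non-high vowel → -ebe → *agebpaebe*.
The last vowel of the diminutive form *agebpaebe* is /e/, which is an unrounded vowel, so the plural suffix is -ifi, giving *agebpaebeifi*.
Since the final sound of the plural form *agebpaebeifi* is /i/ (a vowel), it takes -eme, giving *agebpaebeifieme*.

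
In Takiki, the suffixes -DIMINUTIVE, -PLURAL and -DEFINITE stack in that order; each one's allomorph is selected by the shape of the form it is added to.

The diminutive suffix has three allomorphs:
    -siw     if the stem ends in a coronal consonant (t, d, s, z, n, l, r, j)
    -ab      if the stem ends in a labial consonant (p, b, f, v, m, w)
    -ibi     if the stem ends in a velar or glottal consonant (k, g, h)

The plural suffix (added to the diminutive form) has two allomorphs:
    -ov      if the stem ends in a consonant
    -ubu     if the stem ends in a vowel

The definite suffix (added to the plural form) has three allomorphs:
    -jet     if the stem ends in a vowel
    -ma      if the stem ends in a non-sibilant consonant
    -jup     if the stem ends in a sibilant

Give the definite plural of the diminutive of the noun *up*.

*up*: final consonant = /p/, labial → -ab → *upab*.
Since the final sound of the diminutive form *upab* is /b/ (a consonant), it takes -ov, giving *upabov*.
Since the final sound of the plural form *upabov* is /v/ (a non-sibilant consonant), it takes -ma, giving *upabovma*.

upabovma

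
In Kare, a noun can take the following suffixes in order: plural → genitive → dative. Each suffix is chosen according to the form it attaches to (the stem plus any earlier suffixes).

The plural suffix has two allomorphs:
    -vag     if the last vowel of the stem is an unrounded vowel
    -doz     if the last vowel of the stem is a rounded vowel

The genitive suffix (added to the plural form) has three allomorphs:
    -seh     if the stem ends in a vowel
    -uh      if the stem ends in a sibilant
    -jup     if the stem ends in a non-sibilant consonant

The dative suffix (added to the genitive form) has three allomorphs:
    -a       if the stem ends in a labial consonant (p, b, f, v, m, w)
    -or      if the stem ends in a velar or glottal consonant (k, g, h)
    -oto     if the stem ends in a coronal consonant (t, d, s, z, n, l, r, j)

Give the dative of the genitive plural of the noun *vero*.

verodozuhor

*vero* — last vowel /o/ (a rounded vowel) → -doz → *verodoz*.
Since the final sound of the plural form *verodoz* is /z/ (a sibilant), it takes -uh, giving *verodozuh*.
The genitive form *verodozuh* — final consonant /h/ (velar/glottal) → -or → *verodozuhor*.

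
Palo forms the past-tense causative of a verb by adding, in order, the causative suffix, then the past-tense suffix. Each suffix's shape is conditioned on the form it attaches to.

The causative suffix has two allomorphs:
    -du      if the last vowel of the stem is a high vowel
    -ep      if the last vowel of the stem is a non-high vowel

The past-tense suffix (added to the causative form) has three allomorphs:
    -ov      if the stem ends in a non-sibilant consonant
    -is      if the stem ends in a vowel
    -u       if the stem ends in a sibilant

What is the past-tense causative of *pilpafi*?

The last vowel of *pilpafi* is /i/, which is a high vowel, so the causative suffix is -du, giving *pilpafidu*.
The causative form *pilpafidu* — final sound /u/ (a vowel) → -is → *pilpafiduis*.

pilpafiduis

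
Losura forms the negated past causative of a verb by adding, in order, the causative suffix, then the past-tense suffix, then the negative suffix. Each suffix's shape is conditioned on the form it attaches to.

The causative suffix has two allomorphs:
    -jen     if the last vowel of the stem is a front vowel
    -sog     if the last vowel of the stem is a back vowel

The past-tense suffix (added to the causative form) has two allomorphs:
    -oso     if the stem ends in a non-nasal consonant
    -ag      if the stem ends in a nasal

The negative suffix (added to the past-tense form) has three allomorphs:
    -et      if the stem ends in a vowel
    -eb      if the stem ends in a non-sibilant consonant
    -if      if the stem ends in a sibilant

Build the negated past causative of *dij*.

*dij*: last vowel = /i/, a front vowel → -jen → *dijjen*.
The causative form *dijjen*: final consonant = /n/, a nasal → -ag → *dijjenag*.
The final sound of the past-tense form *dijjenag* is /g/, which is a non-sibilant consonant, so the negative suffix is -eb, giving *dijjenageb*.

dijjenageb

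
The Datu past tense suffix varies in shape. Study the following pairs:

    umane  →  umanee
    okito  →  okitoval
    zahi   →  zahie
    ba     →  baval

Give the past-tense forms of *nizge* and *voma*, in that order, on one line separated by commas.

nizgee, vomaval

The suffix is conditioned by the last vowel: -e when the last vowel of the stem is a front vowel (*umane*, *zahi*); -val when the last vowel of the stem is a back vowel (*okito*, *ba*).
The last vowel of *nizge* is /e/, which is a front vowel, so the suffix is -e, giving *nizgee*.
*voma* — last vowel /a/ (a back vowel) → -val → *vomaval*.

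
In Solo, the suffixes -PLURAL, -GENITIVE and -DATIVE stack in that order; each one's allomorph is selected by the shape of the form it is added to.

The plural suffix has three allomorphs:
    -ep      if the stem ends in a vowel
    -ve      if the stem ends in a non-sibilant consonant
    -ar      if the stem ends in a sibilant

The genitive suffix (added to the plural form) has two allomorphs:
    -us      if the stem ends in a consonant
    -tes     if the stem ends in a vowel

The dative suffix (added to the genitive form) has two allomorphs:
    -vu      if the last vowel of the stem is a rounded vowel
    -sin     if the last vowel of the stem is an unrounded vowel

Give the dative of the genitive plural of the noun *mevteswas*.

mevteswasarusvu

Since the final sound of *mevteswas* is /s/ (a sibilant), it takes -ar, giving *mevteswasar*.
Since the final sound of the plural form *mevteswasar* is /r/ (a consonant), it takes -us, giving *mevteswasarus*.
Since the last vowel of the genitive form *mevteswasarus* is /u/ (a rounded vowel), it takes -vu, giving *mevteswasarusvu*.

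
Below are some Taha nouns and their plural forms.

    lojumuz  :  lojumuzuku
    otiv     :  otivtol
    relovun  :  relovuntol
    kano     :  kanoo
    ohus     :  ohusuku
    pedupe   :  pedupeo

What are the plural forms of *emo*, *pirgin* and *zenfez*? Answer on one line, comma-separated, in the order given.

emoo, pirgintol, zenfezuku

Looking at the final sound of each stem: -uku when the stem ends in a sibilant (*lojumuz*, *ohus*); -tol when the stem ends in a non-sibilant consonant (*otiv*, *relovun*); -o when the stem ends in a vowel (*kano*, *pedupe*).
*emo*: final sound = /o/, a vowel → -o → *emoo*.
Since the final sound of *pirgin* is /n/ (a non-sibilant consonant), it takes -tol, giving *pirgintol*.
Since the final sound of *zenfez* is /z/ (a sibilant), it takes -uku, giving *zenfezuku*.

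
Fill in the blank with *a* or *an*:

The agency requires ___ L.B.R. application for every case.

an

The indefinite article is chosen by the initial *sound* of the following word, not its spelling.
The initialism *L.B.R.* is read letter by letter; the first letter, L, is pronounced /ɛl/, which begins with a vowel sound.
So the article is *an*: The agency requires an L.B.R. application for every case.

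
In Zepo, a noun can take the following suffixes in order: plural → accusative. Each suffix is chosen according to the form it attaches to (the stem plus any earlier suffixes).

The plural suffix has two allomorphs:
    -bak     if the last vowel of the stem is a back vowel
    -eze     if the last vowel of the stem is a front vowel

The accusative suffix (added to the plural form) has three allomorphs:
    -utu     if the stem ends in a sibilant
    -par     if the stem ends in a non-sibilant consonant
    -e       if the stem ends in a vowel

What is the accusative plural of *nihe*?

niheezee

The last vowel of *nihe* is /e/, which is a front vowel, so the plural suffix is -eze, giving *niheeze*.
The plural form *niheeze*: final sound = /e/, a vowel → -e → *niheezee*.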